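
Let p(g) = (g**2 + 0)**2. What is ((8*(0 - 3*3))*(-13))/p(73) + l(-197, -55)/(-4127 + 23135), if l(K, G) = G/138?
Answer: 81211099/6771958141824 ≈ 1.1992e-5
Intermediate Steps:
l(K, G) = G/138 (l(K, G) = G*(1/138) = G/138)
p(g) = g**4 (p(g) = (g**2)**2 = g**4)
((8*(0 - 3*3))*(-13))/p(73) + l(-197, -55)/(-4127 + 23135) = ((8*(0 - 3*3))*(-13))/(73**4) + ((1/138)*(-55))/(-4127 + 23135) = ((8*(0 - 9))*(-13))/28398241 - 55/138/19008 = ((8*(-9))*(-13))*(1/28398241) - 55/138*1/19008 = -72*(-13)*(1/28398241) - 5/238464 = 936*(1/28398241) - 5/238464 = 936/28398241 - 5/238464 = 81211099/6771958141824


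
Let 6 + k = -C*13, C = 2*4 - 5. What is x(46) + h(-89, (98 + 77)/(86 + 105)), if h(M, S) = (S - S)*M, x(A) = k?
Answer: -45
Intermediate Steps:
C = 3 (C = 8 - 5 = 3)
k = -45 (k = -6 - 3*13 = -6 - 1*39 = -6 - 39 = -45)
x(A) = -45
h(M, S) = 0 (h(M, S) = 0*M = 0)
x(46) + h(-89, (98 + 77)/(86 + 105)) = -45 + 0 = -45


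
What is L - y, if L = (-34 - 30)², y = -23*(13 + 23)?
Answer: 4924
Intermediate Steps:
y = -828 (y = -23*36 = -828)
L = 4096 (L = (-64)² = 4096)
L - y = 4096 - 1*(-828) = 4096 + 828 = 4924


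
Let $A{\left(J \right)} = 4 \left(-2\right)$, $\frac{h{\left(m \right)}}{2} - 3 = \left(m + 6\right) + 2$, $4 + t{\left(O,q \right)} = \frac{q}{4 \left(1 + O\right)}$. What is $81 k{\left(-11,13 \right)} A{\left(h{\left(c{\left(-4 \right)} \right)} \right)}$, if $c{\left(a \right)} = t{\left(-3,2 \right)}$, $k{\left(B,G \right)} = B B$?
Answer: $-78408$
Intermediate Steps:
$t{\left(O,q \right)} = -4 + \frac{q}{4 + 4 O}$ ($t{\left(O,q \right)} = -4 + \frac{q}{4 \left(1 + O\right)} = -4 + \frac{q}{4 + 4 O}$)
$k{\left(B,G \right)} = B^{2}$
$c{\left(a \right)} = - \frac{17}{4}$ ($c{\left(a \right)} = \frac{-16 + 2 - -48}{4 \left(1 - 3\right)} = \frac{-16 + 2 + 48}{4 \left(-2\right)} = \frac{1}{4} \left(- \frac{1}{2}\right) 34 = - \frac{17}{4}$)
$h{\left(m \right)} = 22 + 2 m$ ($h{\left(m \right)} = 6 + 2 \left(\left(m + 6\right) + 2\right) = 6 + 2 \left(\left(6 + m\right) + 2\right) = 6 + 2 \left(8 + m\right) = 6 + \left(16 + 2 m\right) = 22 + 2 m$)
$A{\left(J \right)} = -8$
$81 k{\left(-11,13 \right)} A{\left(h{\left(c{\left(-4 \right)} \right)} \right)} = 81 \left(-11\right)^{2} \left(-8\right) = 81 \cdot 121 \left(-8\right) = 9801 \left(-8\right) = -78408$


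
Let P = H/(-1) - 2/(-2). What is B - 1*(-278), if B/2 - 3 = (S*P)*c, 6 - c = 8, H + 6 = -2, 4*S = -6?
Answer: 338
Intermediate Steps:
S = -3/2 (S = (¼)*(-6) = -3/2 ≈ -1.5000)
H = -8 (H = -6 - 2 = -8)
c = -2 (c = 6 - 1*8 = 6 - 8 = -2)
P = 9 (P = -8/(-1) - 2/(-2) = -8*(-1) - 2*(-½) = 8 + 1 = 9)
B = 60 (B = 6 + 2*(-3/2*9*(-2)) = 6 + 2*(-27/2*(-2)) = 6 + 2*27 = 6 + 54 = 60)
B - 1*(-278) = 60 - 1*(-278) = 60 + 278 = 338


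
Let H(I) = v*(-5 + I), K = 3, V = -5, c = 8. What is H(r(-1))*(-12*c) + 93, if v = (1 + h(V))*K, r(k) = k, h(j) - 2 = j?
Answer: -3363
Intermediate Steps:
h(j) = 2 + j
v = -6 (v = (1 + (2 - 5))*3 = (1 - 3)*3 = -2*3 = -6)
H(I) = 30 - 6*I (H(I) = -6*(-5 + I) = 30 - 6*I)
H(r(-1))*(-12*c) + 93 = (30 - 6*(-1))*(-12*8) + 93 = (30 + 6)*(-96) + 93 = 36*(-96) + 93 = -3456 + 93 = -3363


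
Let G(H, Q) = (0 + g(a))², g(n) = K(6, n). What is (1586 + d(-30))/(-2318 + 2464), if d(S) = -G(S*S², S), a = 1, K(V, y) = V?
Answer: 775/73 ≈ 10.616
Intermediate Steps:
g(n) = 6
G(H, Q) = 36 (G(H, Q) = (0 + 6)² = 6² = 36)
d(S) = -36 (d(S) = -1*36 = -36)
(1586 + d(-30))/(-2318 + 2464) = (1586 - 36)/(-2318 + 2464) = 1550/146 = 1550*(1/146) = 775/73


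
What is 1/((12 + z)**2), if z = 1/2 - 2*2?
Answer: 4/289 ≈ 0.013841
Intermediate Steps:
z = -7/2 (z = 1/2 - 4 = -7/2 ≈ -3.5000)
1/((12 + z)**2) = 1/((12 - 7/2)**2) = 1/((17/2)**2) = 1/(289/4) = 4/289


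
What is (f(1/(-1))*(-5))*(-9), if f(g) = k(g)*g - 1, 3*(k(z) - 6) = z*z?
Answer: -330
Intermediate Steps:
k(z) = 6 + z**2/3 (k(z) = 6 + (z*z)/3 = 6 + z**2/3)
f(g) = -1 + g*(6 + g**2/3) (f(g) = (6 + g**2/3)*g - 1 = g*(6 + g**2/3) - 1 = -1 + g*(6 + g**2/3))
(f(1/(-1))*(-5))*(-9) = ((-1 + (1/3)*(18 + (1/(-1))**2)/(-1))*(-5))*(-9) = ((-1 + (1/3)*(-1)*(18 + (-1)**2))*(-5))*(-9) = ((-1 + (1/3)*(-1)*(18 + 1))*(-5))*(-9) = ((-1 + (1/3)*(-1)*19)*(-5))*(-9) = ((-1 - 19/3)*(-5))*(-9) = -22/3*(-5)*(-9) = (110/3)*(-9) = -330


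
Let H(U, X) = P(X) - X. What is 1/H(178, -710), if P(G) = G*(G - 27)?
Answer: 1/523980 ≈ 1.9085e-6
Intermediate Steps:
P(G) = G*(-27 + G)
H(U, X) = -X + X*(-27 + X) (H(U, X) = X*(-27 + X) - X = -X + X*(-27 + X))
1/H(178, -710) = 1/(-710*(-28 - 710)) = 1/(-710*(-738)) = 1/523980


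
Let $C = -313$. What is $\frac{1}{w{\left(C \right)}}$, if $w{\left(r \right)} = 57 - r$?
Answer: $\frac{1}{370} \approx 0.0027027$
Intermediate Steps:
$\frac{1}{w{\left(C \right)}} = \frac{1}{57 - -313} = \frac{1}{57 + 313} = \frac{1}{370}$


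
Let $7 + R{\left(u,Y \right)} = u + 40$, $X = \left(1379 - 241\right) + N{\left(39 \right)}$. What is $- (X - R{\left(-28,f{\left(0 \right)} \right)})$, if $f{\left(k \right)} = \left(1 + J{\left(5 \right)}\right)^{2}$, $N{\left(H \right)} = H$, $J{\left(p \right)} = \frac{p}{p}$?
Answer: $-1172$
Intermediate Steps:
$J{\left(p \right)} = 1$
$f{\left(k \right)} = 4$ ($f{\left(k \right)} = \left(1 + 1\right)^{2} = 2^{2} = 4$)
$X = 1177$ ($X = \left(1379 - 241\right) + 39 = 1138 + 39 = 1177$)
$R{\left(u,Y \right)} = 33 + u$ ($R{\left(u,Y \right)} = -7 + \left(u + 40\right) = -7 + \left(40 + u\right) = 33 + u$)
$- (X - R{\left(-28,f{\left(0 \right)} \right)}) = - (1177 - \left(33 - 28\right)) = - (1177 - 5) = \left(-1\right) 1172 = -1172$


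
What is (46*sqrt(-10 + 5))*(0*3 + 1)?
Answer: 46*I*sqrt(5) ≈ 102.86*I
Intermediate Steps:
(46*sqrt(-10 + 5))*(0*3 + 1) = (46*sqrt(-5))*(0 + 1) = (46*(I*sqrt(5)))*1 = (46*I*sqrt(5))*1 = 46*I*sqrt(5)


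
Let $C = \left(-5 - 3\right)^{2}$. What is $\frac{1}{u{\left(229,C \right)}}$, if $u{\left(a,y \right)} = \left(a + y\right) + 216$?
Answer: $\frac{1}{509} \approx 0.0019646$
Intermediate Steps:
$C = 64$ ($C = \left(-8\right)^{2} = 64$)
$u{\left(a,y \right)} = 216 + a + y$
$\frac{1}{u{\left(229,C \right)}} = \frac{1}{216 + 229 + 64} = \frac{1}{509}$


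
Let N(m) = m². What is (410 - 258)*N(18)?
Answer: 49248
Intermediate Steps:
(410 - 258)*N(18) = (410 - 258)*18² = 152*324 = 49248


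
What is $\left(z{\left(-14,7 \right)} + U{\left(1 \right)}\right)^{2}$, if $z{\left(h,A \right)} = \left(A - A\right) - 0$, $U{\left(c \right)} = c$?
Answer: $1$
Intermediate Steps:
$z{\left(h,A \right)} = 0$ ($z{\left(h,A \right)} = 0 + 0 = 0$)
$\left(z{\left(-14,7 \right)} + U{\left(1 \right)}\right)^{2} = \left(0 + 1\right)^{2} = 1^{2} = 1$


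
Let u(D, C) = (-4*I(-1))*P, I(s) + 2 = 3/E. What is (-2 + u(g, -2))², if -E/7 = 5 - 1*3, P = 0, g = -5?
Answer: 4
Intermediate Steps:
E = -14 (E = -7*(5 - 1*3) = -7*(5 - 3) = -7*2 = -14)
I(s) = -31/14 (I(s) = -2 + 3/(-14) = -2 + 3*(-1/14) = -2 - 3/14 = -31/14)
u(D, C) = 0 (u(D, C) = -4*(-31/14)*0 = (62/7)*0 = 0)
(-2 + u(g, -2))² = (-2 + 0)² = (-2)² = 4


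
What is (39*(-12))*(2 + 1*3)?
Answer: -2340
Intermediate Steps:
(39*(-12))*(2 + 1*3) = -468*(2 + 3) = -468*5 = -2340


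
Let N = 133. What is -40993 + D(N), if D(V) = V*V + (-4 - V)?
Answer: -23441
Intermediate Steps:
D(V) = -4 + V² - V (D(V) = V² + (-4 - V) = -4 + V² - V)
-40993 + D(N) = -40993 + (-4 + 133² - 1*133) = -40993 + (-4 + 17689 - 133) = -40993 + 17552 = -23441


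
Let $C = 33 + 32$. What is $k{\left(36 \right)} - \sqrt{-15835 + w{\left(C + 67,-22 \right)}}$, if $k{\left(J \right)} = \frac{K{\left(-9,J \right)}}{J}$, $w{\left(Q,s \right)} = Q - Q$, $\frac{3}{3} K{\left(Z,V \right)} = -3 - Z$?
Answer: $\frac{1}{6} - i \sqrt{15835} \approx 0.16667 - 125.84 i$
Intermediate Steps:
$C = 65$
$K{\left(Z,V \right)} = -3 - Z$
$w{\left(Q,s \right)} = 0$
$k{\left(J \right)} = \frac{6}{J}$ ($k{\left(J \right)} = \frac{-3 - -9}{J} = \frac{-3 + 9}{J} = \frac{6}{J}$)
$k{\left(36 \right)} - \sqrt{-15835 + w{\left(C + 67,-22 \right)}} = \frac{6}{36} - \sqrt{-15835 + 0} = 6 \cdot \frac{1}{36} - \sqrt{-15835} = \frac{1}{6} - i \sqrt{15835}$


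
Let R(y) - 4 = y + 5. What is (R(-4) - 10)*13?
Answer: -65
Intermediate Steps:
R(y) = 9 + y (R(y) = 4 + (y + 5) = 4 + (5 + y) = 9 + y)
(R(-4) - 10)*13 = ((9 - 4) - 10)*13 = (5 - 10)*13 = -5*13 = -65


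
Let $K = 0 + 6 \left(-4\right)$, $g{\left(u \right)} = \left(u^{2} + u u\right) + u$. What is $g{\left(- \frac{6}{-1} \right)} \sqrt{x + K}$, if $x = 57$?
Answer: $78 \sqrt{33} \approx 448.08$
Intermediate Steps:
$g{\left(u \right)} = u + 2 u^{2}$ ($g{\left(u \right)} = \left(u^{2} + u^{2}\right) + u = 2 u^{2} + u = u + 2 u^{2}$)
$K = -24$ ($K = 0 - 24 = -24$)
$g{\left(- \frac{6}{-1} \right)} \sqrt{x + K} = - \frac{6}{-1} \left(1 + 2 \left(- \frac{6}{-1}\right)\right) \sqrt{57 - 24} = \left(-6\right) \left(-1\right) \left(1 + 2 \left(\left(-6\right) \left(-1\right)\right)\right) \sqrt{33} = 6 \left(1 + 2 \cdot 6\right) \sqrt{33} = 6 \left(1 + 12\right) \sqrt{33} = 6 \cdot 13 \sqrt{33} = 78 \sqrt{33}$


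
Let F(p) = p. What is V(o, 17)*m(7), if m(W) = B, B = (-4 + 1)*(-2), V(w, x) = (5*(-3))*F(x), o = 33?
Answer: -1530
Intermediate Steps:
V(w, x) = -15*x (V(w, x) = (5*(-3))*x = -15*x)
B = 6 (B = -3*(-2) = 6)
m(W) = 6
V(o, 17)*m(7) = -15*17*6 = -255*6 = -1530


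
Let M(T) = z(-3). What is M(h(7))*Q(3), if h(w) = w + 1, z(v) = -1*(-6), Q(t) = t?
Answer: 18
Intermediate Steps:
z(v) = 6
h(w) = 1 + w
M(T) = 6
M(h(7))*Q(3) = 6*3 = 18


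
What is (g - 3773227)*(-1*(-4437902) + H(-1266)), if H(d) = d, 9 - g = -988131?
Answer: -12356417247332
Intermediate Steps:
g = 988140 (g = 9 - 1*(-988131) = 9 + 988131 = 988140)
(g - 3773227)*(-1*(-4437902) + H(-1266)) = (988140 - 3773227)*(-1*(-4437902) - 1266) = -2785087*(4437902 - 1266) = -2785087*4436636 = -12356417247332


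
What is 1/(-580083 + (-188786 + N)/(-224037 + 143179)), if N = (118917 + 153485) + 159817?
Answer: -80858/46904594647 ≈ -1.7239e-6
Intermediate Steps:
N = 432219 (N = 272402 + 159817 = 432219)
1/(-580083 + (-188786 + N)/(-224037 + 143179)) = 1/(-580083 + (-188786 + 432219)/(-224037 + 143179)) = 1/(-580083 + 243433/(-80858)) = 1/(-580083 + 243433*(-1/80858)) = 1/(-580083 - 243433/80858) = 1/(-46904594647/80858) = -80858/46904594647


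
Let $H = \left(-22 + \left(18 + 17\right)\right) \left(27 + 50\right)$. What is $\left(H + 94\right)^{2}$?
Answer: $1199025$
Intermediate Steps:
$H = 1001$ ($H = \left(-22 + 35\right) 77 = 13 \cdot 77 = 1001$)
$\left(H + 94\right)^{2} = \left(1001 + 94\right)^{2} = 1095^{2} = 1199025$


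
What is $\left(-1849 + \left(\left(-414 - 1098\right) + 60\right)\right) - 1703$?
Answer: $-5004$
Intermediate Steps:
$\left(-1849 + \left(\left(-414 - 1098\right) + 60\right)\right) - 1703 = \left(-1849 + \left(-1512 + 60\right)\right) - 1703 = \left(-1849 - 1452\right) - 1703 = -3301 - 1703 = -5004$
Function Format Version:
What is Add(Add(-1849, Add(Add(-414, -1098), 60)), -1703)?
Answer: -5004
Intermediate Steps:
Add(Add(-1849, Add(Add(-414, -1098), 60)), -1703) = Add(Add(-1849, Add(-1512, 60)), -1703) = Add(Add(-1849, -1452), -1703) = Add(-3301, -1703) = -5004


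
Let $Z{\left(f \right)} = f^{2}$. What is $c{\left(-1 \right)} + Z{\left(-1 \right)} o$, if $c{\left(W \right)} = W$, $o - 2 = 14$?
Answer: $15$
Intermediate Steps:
$o = 16$ ($o = 2 + 14 = 16$)
$c{\left(-1 \right)} + Z{\left(-1 \right)} o = -1 + \left(-1\right)^{2} \cdot 16 = -1 + 1 \cdot 16 = -1 + 16 = 15$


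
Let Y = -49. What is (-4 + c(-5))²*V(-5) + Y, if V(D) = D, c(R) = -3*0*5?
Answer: -129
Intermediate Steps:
c(R) = 0 (c(R) = 0*5 = 0)
(-4 + c(-5))²*V(-5) + Y = (-4 + 0)²*(-5) - 49 = (-4)²*(-5) - 49 = 16*(-5) - 49 = -80 - 49 = -129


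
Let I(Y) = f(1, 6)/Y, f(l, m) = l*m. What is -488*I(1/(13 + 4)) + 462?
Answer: -49314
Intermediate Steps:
I(Y) = 6/Y (I(Y) = (1*6)/Y = 6/Y)
-488*I(1/(13 + 4)) + 462 = -2928/(1/(13 + 4)) + 462 = -2928/(1/17) + 462 = -2928/1/17 + 462 = -2928*17 + 462 = -488*102 + 462 = -49776 + 462 = -49314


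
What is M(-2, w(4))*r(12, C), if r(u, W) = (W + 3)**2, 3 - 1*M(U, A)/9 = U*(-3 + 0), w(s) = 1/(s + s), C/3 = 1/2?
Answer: -2187/4 ≈ -546.75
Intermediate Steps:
C = 3/2 ≈ 1.5000
w(s) = 1/(2*s)
M(U, A) = 27 + 27*U (M(U, A) = 27 - 9*U*(-3 + 0) = 27 - 9*U*(-3) = 27 - (-27)*U = 27 + 27*U)
r(u, W) = (3 + W)**2
M(-2, w(4))*r(12, C) = (27 + 27*(-2))*(3 + 3/2)**2 = (27 - 54)*(9/2)**2 = -27*81/4 = -2187/4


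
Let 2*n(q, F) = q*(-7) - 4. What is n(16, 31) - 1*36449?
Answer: -36507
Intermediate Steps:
n(q, F) = -2 - 7*q/2 (n(q, F) = (q*(-7) - 4)/2 = (-7*q - 4)/2 = (-4 - 7*q)/2 = -2 - 7*q/2)
n(16, 31) - 1*36449 = (-2 - 7/2*16) - 1*36449 = (-2 - 56) - 36449 = -58 - 36449 = -36507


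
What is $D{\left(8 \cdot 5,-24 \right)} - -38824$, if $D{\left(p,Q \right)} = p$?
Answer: $38864$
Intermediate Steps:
$D{\left(8 \cdot 5,-24 \right)} - -38824 = 8 \cdot 5 - -38824 = 40 + 38824 = 38864$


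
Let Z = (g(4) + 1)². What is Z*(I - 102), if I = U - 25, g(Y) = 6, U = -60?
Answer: -9163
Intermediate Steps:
I = -85 (I = -60 - 25 = -85)
Z = 49 (Z = (6 + 1)² = 7² = 49)
Z*(I - 102) = 49*(-85 - 102) = 49*(-187) = -9163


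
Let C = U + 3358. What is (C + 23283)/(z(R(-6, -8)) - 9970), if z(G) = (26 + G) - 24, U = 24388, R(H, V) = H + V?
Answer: -51029/9982 ≈ -5.1121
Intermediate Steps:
z(G) = 2 + G
C = 27746 (C = 24388 + 3358 = 27746)
(C + 23283)/(z(R(-6, -8)) - 9970) = (27746 + 23283)/((2 + (-6 - 8)) - 9970) = 51029/((2 - 14) - 9970) = 51029/(-12 - 9970) = 51029/(-9982) = 51029*(-1/9982) = -51029/9982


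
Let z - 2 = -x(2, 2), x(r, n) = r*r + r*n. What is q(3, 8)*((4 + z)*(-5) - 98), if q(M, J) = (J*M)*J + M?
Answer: -17160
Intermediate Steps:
x(r, n) = r² + n*r
z = -6 (z = 2 - 2*(2 + 2) = 2 - 2*4 = 2 - 1*8 = 2 - 8 = -6)
q(M, J) = M + M*J² (q(M, J) = M*J² + M = M + M*J²)
q(3, 8)*((4 + z)*(-5) - 98) = (3*(1 + 8²))*((4 - 6)*(-5) - 98) = (3*(1 + 64))*(-2*(-5) - 98) = (3*65)*(10 - 98) = 195*(-88) = -17160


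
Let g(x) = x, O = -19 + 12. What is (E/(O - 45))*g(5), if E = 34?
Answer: -85/26 ≈ -3.2692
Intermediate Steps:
O = -7
(E/(O - 45))*g(5) = (34/(-7 - 45))*5 = (34/(-52))*5 = (34*(-1/52))*5 = -17/26*5 = -85/26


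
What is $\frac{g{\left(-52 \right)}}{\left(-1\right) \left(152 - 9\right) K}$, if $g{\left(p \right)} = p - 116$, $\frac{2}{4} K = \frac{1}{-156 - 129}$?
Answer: $- \frac{23940}{143} \approx -167.41$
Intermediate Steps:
$K = - \frac{2}{285}$ ($K = \frac{2}{-156 - 129} = \frac{2}{-285} = 2 \left(- \frac{1}{285}\right) = - \frac{2}{285} \approx -0.0070175$)
$g{\left(p \right)} = -116 + p$ ($g{\left(p \right)} = p - 116 = -116 + p$)
$\frac{g{\left(-52 \right)}}{\left(-1\right) \left(152 - 9\right) K} = \frac{-116 - 52}{\left(-1\right) \left(152 - 9\right) \left(- \frac{2}{285}\right)} = - \frac{168}{\left(-1\right) 143 \left(- \frac{2}{285}\right)} = - \frac{168}{\left(-1\right) \left(- \frac{286}{285}\right)} = - \frac{168}{\frac{286}{285}} = \left(-168\right) \frac{285}{286} = - \frac{23940}{143}$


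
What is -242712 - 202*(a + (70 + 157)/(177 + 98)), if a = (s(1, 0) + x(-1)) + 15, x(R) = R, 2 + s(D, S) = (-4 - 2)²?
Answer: -69458054/275 ≈ -2.5257e+5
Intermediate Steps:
s(D, S) = 34 (s(D, S) = -2 + (-4 - 2)² = -2 + (-6)² = -2 + 36 = 34)
a = 48 (a = (34 - 1) + 15 = 33 + 15 = 48)
-242712 - 202*(a + (70 + 157)/(177 + 98)) = -242712 - 202*(48 + (70 + 157)/(177 + 98)) = -242712 - 202*(48 + 227/275) = -242712 - 202*13427/275 = -242712 - 2712254/275 = -69458054/275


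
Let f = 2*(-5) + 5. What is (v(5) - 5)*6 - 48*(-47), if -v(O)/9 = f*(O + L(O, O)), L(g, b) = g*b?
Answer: 10326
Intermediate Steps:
L(g, b) = b*g
f = -5 (f = -10 + 5 = -5)
v(O) = 45*O + 45*O**2 (v(O) = -(-45)*(O + O*O) = -(-45)*(O + O**2) = -9*(-5*O - 5*O**2) = 45*O + 45*O**2)
(v(5) - 5)*6 - 48*(-47) = (45*5*(1 + 5) - 5)*6 - 48*(-47) = (45*5*6 - 5)*6 + 2256 = (1350 - 5)*6 + 2256 = 1345*6 + 2256 = 8070 + 2256 = 10326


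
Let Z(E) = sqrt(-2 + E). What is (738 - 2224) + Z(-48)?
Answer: -1486 + 5*I*sqrt(2) ≈ -1486.0 + 7.0711*I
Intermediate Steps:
(738 - 2224) + Z(-48) = (738 - 2224) + sqrt(-2 - 48) = -1486 + sqrt(-50) = -1486 + 5*I*sqrt(2)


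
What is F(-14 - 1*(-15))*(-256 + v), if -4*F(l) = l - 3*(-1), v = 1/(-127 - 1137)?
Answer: 323585/1264 ≈ 256.00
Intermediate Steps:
v = -1/1264 (v = 1/(-1264) = -1/1264 ≈ -0.00079114)
F(l) = -¾ - l/4 (F(l) = -(l - 3*(-1))/4 = -(l + 3)/4 = -(3 + l)/4 = -¾ - l/4)
F(-14 - 1*(-15))*(-256 + v) = (-¾ - (-14 - 1*(-15))/4)*(-256 - 1/1264) = (-¾ - (-14 + 15)/4)*(-323585/1264) = (-¾ - ¼*1)*(-323585/1264) = (-¾ - ¼)*(-323585/1264) = -1*(-323585/1264) = 323585/1264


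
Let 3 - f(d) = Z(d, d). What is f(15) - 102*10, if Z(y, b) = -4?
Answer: -1013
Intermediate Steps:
f(d) = 7 (f(d) = 3 - 1*(-4) = 3 + 4 = 7)
f(15) - 102*10 = 7 - 102*10 = 7 - 1*1020 = 7 - 1020 = -1013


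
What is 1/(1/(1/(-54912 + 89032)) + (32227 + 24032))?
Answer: 1/90379 ≈ 1.1065e-5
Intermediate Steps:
1/(1/(1/(-54912 + 89032)) + (32227 + 24032)) = 1/(1/(1/34120) + 56259) = 1/(34120 + 56259) = 1/90379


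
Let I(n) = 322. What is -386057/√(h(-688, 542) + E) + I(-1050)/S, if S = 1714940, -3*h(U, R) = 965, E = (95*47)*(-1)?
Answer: 161/857470 + 386057*I*√10770/7180 ≈ 0.00018776 + 5580.0*I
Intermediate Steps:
E = -4465 (E = 4465*(-1) = -4465)
h(U, R) = -965/3 (h(U, R) = -⅓*965 = -965/3)
-386057/√(h(-688, 542) + E) + I(-1050)/S = -386057/√(-965/3 - 4465) + 322/1714940 = -386057*(-I*√10770/7180) + 322*(1/1714940) = -386057*(-I*√10770/7180) + 161/857470 = -(-386057)*I*√10770/7180 + 161/857470 = 386057*I*√10770/7180 + 161/857470 = 161/857470 + 386057*I*√10770/7180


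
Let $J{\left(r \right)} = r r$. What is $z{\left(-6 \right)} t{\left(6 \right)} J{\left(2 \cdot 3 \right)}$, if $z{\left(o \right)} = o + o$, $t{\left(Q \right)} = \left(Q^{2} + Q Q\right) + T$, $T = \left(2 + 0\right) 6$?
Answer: $-36288$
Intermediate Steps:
$T = 12$ ($T = 2 \cdot 6 = 12$)
$J{\left(r \right)} = r^{2}$
$t{\left(Q \right)} = 12 + 2 Q^{2}$ ($t{\left(Q \right)} = \left(Q^{2} + Q Q\right) + 12 = \left(Q^{2} + Q^{2}\right) + 12 = 2 Q^{2} + 12 = 12 + 2 Q^{2}$)
$z{\left(o \right)} = 2 o$
$z{\left(-6 \right)} t{\left(6 \right)} J{\left(2 \cdot 3 \right)} = 2 \left(-6\right) \left(12 + 2 \cdot 6^{2}\right) \left(2 \cdot 3\right)^{2} = - 12 \left(12 + 2 \cdot 36\right) 6^{2} = - 12 \left(12 + 72\right) 36 = \left(-12\right) 84 \cdot 36 = \left(-1008\right) 36 = -36288$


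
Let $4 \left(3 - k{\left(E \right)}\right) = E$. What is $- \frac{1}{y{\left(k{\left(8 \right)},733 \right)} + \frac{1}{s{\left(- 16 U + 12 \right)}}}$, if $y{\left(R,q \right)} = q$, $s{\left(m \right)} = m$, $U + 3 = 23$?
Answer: $- \frac{308}{225763} \approx -0.0013643$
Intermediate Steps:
$U = 20$ ($U = -3 + 23 = 20$)
$k{\left(E \right)} = 3 - \frac{E}{4}$
$- \frac{1}{y{\left(k{\left(8 \right)},733 \right)} + \frac{1}{s{\left(- 16 U + 12 \right)}}} = - \frac{1}{733 + \frac{1}{\left(-16\right) 20 + 12}} = - \frac{1}{733 + \frac{1}{-320 + 12}} = - \frac{1}{733 + \frac{1}{-308}} = - \frac{1}{733 - \frac{1}{308}} = - \frac{1}{\frac{225763}{308}} = \left(-1\right) \frac{308}{225763} = - \frac{308}{225763}$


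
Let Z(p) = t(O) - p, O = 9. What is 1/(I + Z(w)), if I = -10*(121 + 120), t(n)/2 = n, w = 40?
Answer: -1/2432 ≈ -0.00041118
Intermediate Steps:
t(n) = 2*n
Z(p) = 18 - p (Z(p) = 2*9 - p = 18 - p)
I = -2410 (I = -10*241 = -2410)
1/(I + Z(w)) = 1/(-2410 + (18 - 1*40)) = 1/(-2410 + (18 - 40)) = 1/(-2410 - 22) = 1/(-2432) = -1/2432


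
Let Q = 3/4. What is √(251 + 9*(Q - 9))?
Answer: √707/2 ≈ 13.295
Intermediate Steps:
Q = ¾ (Q = 3*(¼) = ¾ ≈ 0.75000)
√(251 + 9*(Q - 9)) = √(251 + 9*(¾ - 9)) = √(251 + 9*(-33/4)) = √(251 - 297/4) = √(707/4) = √707/2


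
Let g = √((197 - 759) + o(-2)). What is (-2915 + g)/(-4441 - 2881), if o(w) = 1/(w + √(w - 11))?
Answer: 2915/7322 - √((1125 - 562*I*√13)/(-2 + I*√13))/7322 ≈ 0.39811 + 0.0032381*I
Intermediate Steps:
o(w) = 1/(w + √(-11 + w))
g = √(-562 + 1/(-2 + I*√13)) (g = √((197 - 759) + 1/(-2 + √(-11 - 2))) = √(-562 + 1/(-2 + √(-13))) = √(-562 + 1/(-2 + I*√13)) ≈ 0.00447 - 23.709*I)
(-2915 + g)/(-4441 - 2881) = (-2915 + √((1125 - 562*I*√13)/(-2 + I*√13)))/(-4441 - 2881) = (-2915 + √((1125 - 562*I*√13)/(-2 + I*√13)))/(-7322) = (-2915 + √((1125 - 562*I*√13)/(-2 + I*√13)))*(-1/7322) = 2915/7322 - √((1125 - 562*I*√13)/(-2 + I*√13))/7322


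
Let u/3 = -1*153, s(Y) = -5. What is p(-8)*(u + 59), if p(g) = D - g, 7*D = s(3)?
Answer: -20400/7 ≈ -2914.3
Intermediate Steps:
D = -5/7 (D = (⅐)*(-5) = -5/7 ≈ -0.71429)
u = -459 (u = 3*(-1*153) = 3*(-153) = -459)
p(g) = -5/7 - g
p(-8)*(u + 59) = (-5/7 - 1*(-8))*(-459 + 59) = (-5/7 + 8)*(-400) = (51/7)*(-400) = -20400/7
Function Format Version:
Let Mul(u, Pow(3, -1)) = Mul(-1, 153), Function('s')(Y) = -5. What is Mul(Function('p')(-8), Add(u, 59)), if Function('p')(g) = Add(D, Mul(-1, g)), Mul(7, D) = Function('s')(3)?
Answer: Rational(-20400, 7) ≈ -2914.3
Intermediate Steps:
D = Rational(-5, 7) (D = Mul(Rational(1, 7), -5) = Rational(-5, 7) ≈ -0.71429)
u = -459 (u = Mul(3, Mul(-1, 153)) = Mul(3, -153) = -459)
Function('p')(g) = Add(Rational(-5, 7), Mul(-1, g))
Mul(Function('p')(-8), Add(u, 59)) = Mul(Add(Rational(-5, 7), Mul(-1, -8)), Add(-459, 59)) = Mul(Add(Rational(-5, 7), 8), -400) = Mul(Rational(51, 7), -400) = Rational(-20400, 7)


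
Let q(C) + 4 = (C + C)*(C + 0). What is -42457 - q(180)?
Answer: -107253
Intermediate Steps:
q(C) = -4 + 2*C² (q(C) = -4 + (C + C)*(C + 0) = -4 + (2*C)*C = -4 + 2*C²)
-42457 - q(180) = -42457 - (-4 + 2*180²) = -42457 - (-4 + 2*32400) = -42457 - (-4 + 64800) = -42457 - 1*64796 = -42457 - 64796 = -107253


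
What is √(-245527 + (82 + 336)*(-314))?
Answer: I*√376779 ≈ 613.82*I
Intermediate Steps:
√(-245527 + (82 + 336)*(-314)) = √(-245527 + 418*(-314)) = √(-245527 - 131252) = √(-376779) = I*√376779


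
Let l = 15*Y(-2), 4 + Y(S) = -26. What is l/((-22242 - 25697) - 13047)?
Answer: 225/30493 ≈ 0.0073787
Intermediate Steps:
Y(S) = -30 (Y(S) = -4 - 26 = -30)
l = -450 (l = 15*(-30) = -450)
l/((-22242 - 25697) - 13047) = -450/((-22242 - 25697) - 13047) = -450/(-47939 - 13047) = -450/(-60986) = -450*(-1/60986) = 225/30493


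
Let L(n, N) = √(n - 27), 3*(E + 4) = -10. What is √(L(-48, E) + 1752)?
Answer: √(1752 + 5*I*√3) ≈ 41.857 + 0.1035*I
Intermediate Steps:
E = -22/3 (E = -4 + (⅓)*(-10) = -4 - 10/3 = -22/3 ≈ -7.3333)
L(n, N) = √(-27 + n)
√(L(-48, E) + 1752) = √(√(-27 - 48) + 1752) = √(√(-75) + 1752) = √(5*I*√3 + 1752) = √(1752 + 5*I*√3)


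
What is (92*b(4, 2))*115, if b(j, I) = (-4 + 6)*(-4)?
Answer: -84640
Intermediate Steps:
b(j, I) = -8 (b(j, I) = 2*(-4) = -8)
(92*b(4, 2))*115 = (92*(-8))*115 = -736*115 = -84640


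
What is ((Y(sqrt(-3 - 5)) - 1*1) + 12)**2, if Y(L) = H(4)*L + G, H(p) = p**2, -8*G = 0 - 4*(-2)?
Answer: -1948 + 640*I*sqrt(2) ≈ -1948.0 + 905.1*I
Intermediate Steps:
G = -1 (G = -(0 - 4*(-2))/8 = -(0 + 8)/8 = -1/8*8 = -1)
Y(L) = -1 + 16*L (Y(L) = 4**2*L - 1 = 16*L - 1 = -1 + 16*L)
((Y(sqrt(-3 - 5)) - 1*1) + 12)**2 = (((-1 + 16*sqrt(-3 - 5)) - 1*1) + 12)**2 = (((-1 + 16*sqrt(-8)) - 1) + 12)**2 = (((-1 + 16*(2*I*sqrt(2))) - 1) + 12)**2 = (((-1 + 32*I*sqrt(2)) - 1) + 12)**2 = ((-2 + 32*I*sqrt(2)) + 12)**2 = (10 + 32*I*sqrt(2))**2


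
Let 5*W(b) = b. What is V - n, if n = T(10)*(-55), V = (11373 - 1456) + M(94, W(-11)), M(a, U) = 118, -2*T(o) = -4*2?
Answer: 10255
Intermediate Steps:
W(b) = b/5
T(o) = 4 (T(o) = -(-2)*2 = -½*(-8) = 4)
V = 10035 (V = (11373 - 1456) + 118 = 9917 + 118 = 10035)
n = -220 (n = 4*(-55) = -220)
V - n = 10035 - 1*(-220) = 10035 + 220 = 10255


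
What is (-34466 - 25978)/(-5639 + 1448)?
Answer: 20148/1397 ≈ 14.422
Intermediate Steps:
(-34466 - 25978)/(-5639 + 1448) = -60444/(-4191) = -60444*(-1/4191) = 20148/1397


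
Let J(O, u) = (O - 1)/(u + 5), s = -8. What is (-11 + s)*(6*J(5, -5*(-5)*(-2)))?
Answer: 152/15 ≈ 10.133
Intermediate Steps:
J(O, u) = (-1 + O)/(5 + u)
(-11 + s)*(6*J(5, -5*(-5)*(-2))) = (-11 - 8)*(6*((-1 + 5)/(5 - 5*(-5)*(-2)))) = -114*4/(5 + 25*(-2)) = -114*4/(5 - 50) = -114*4/(-45) = -114*(-1/45*4) = -114*(-4)/45 = -19*(-8/15) = 152/15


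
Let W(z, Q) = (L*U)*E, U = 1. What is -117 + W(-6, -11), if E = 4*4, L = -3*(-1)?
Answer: -69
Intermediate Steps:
L = 3
E = 16
W(z, Q) = 48 (W(z, Q) = (3*1)*16 = 3*16 = 48)
-117 + W(-6, -11) = -117 + 48 = -69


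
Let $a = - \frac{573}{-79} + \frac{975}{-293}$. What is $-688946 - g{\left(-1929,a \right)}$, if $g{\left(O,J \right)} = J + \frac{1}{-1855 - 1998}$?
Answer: $- \frac{61444268463731}{89185391} \approx -6.8895 \cdot 10^{5}$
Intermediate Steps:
$a = \frac{90864}{23147}$ ($a = \left(-573\right) \left(- \frac{1}{79}\right) + 975 \left(- \frac{1}{293}\right) = \frac{573}{79} - \frac{975}{293} = \frac{90864}{23147} \approx 3.9255$)
$g{\left(O,J \right)} = - \frac{1}{3853} + J$ ($g{\left(O,J \right)} = J + \frac{1}{-3853} = J - \frac{1}{3853} = - \frac{1}{3853} + J$)
$-688946 - g{\left(-1929,a \right)} = -688946 - \left(- \frac{1}{3853} + \frac{90864}{23147}\right) = -688946 - \frac{350075845}{89185391} = - \frac{61444268463731}{89185391}$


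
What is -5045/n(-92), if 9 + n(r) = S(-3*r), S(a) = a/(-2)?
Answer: 5045/147 ≈ 34.320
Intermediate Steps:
S(a) = -a/2 (S(a) = a*(-½) = -a/2)
n(r) = -9 + 3*r/2 (n(r) = -9 - (-3)*r/2 = -9 + 3*r/2)
-5045/n(-92) = -5045/(-9 + (3/2)*(-92)) = -5045/(-9 - 138) = -5045/(-147) = -5045*(-1/147) = 5045/147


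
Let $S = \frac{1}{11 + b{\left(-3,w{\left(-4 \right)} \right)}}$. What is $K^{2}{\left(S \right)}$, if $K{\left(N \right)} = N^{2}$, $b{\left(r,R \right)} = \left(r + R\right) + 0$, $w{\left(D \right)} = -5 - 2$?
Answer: $1$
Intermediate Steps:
$w{\left(D \right)} = -7$
$b{\left(r,R \right)} = R + r$ ($b{\left(r,R \right)} = \left(R + r\right) + 0 = R + r$)
$S = 1$ ($S = \frac{1}{11 - 10} = 1^{-1} = 1$)
$K^{2}{\left(S \right)} = \left(1^{2}\right)^{2} = 1^{2} = 1$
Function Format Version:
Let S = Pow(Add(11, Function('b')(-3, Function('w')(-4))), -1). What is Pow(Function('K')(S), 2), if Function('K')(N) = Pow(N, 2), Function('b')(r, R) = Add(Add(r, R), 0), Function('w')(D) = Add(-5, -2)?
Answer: 1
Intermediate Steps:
Function('w')(D) = -7
Function('b')(r, R) = Add(R, r) (Function('b')(r, R) = Add(Add(R, r), 0) = Add(R, r))
S = 1 (S = Pow(Add(11, Add(-7, -3)), -1) = Pow(Add(11, -10), -1) = Pow(1, -1) = 1)
Pow(Function('K')(S), 2) = Pow(Pow(1, 2), 2) = Pow(1, 2) = 1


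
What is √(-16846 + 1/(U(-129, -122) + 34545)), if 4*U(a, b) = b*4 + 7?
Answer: 5*I*√12776690056706/137699 ≈ 129.79*I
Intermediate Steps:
U(a, b) = 7/4 + b (U(a, b) = (b*4 + 7)/4 = (4*b + 7)/4 = (7 + 4*b)/4 = 7/4 + b)
√(-16846 + 1/(U(-129, -122) + 34545)) = √(-16846 + 1/((7/4 - 122) + 34545)) = √(-16846 + 1/(-481/4 + 34545)) = √(-16846 + 1/(137699/4)) = √(-16846 + 4/137699) = √(-2319677350/137699) = 5*I*√12776690056706/137699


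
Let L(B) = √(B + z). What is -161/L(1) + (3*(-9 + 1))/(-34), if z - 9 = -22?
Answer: 12/17 + 161*I*√3/6 ≈ 0.70588 + 46.477*I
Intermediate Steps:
z = -13 (z = 9 - 22 = -13)
L(B) = √(-13 + B) (L(B) = √(B - 13) = √(-13 + B))
-161/L(1) + (3*(-9 + 1))/(-34) = -161/√(-13 + 1) + (3*(-9 + 1))/(-34) = -161*(-I*√3/6) + (3*(-8))*(-1/34) = -161*(-I*√3/6) - 24*(-1/34) = -(-161)*I*√3/6 + 12/17 = 161*I*√3/6 + 12/17 = 12/17 + 161*I*√3/6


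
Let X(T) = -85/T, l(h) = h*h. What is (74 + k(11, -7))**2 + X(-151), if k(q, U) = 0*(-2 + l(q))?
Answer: 826961/151 ≈ 5476.6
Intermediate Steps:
l(h) = h**2
k(q, U) = 0 (k(q, U) = 0*(-2 + q**2) = 0)
(74 + k(11, -7))**2 + X(-151) = (74 + 0)**2 - 85/(-151) = 74**2 - 85*(-1/151) = 5476 + 85/151 = 826961/151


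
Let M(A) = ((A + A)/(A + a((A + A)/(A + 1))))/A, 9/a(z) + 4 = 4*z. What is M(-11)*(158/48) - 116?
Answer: -25562/219 ≈ -116.72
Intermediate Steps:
a(z) = 9/(-4 + 4*z)
M(A) = 2/(A + 9/(4*(-1 + 2*A/(1 + A)))) (M(A) = ((A + A)/(A + 9/(4*(-1 + (A + A)/(A + 1)))))/A = ((2*A)/(A + 9/(4*(-1 + (2*A)/(1 + A)))))/A = ((2*A)/(A + 9/(4*(-1 + 2*A/(1 + A)))))/A = (2*A/(A + 9/(4*(-1 + 2*A/(1 + A)))))/A = 2/(A + 9/(4*(-1 + 2*A/(1 + A)))))
M(-11)*(158/48) - 116 = (8*(-1 - 11)/(9 + 4*(-11)² + 5*(-11)))*(158/48) - 116 = (8*(-12)/(9 + 4*121 - 55))*(158*(1/48)) - 116 = (8*(-12)/(9 + 484 - 55))*(79/24) - 116 = (8*(-12)/438)*(79/24) - 116 = (8*(1/438)*(-12))*(79/24) - 116 = -16/73*79/24 - 116 = -158/219 - 116 = -25562/219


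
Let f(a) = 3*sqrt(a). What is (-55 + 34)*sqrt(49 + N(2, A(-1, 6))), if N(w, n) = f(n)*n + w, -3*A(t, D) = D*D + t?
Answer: -7*sqrt(459 - 105*I*sqrt(105)) ≈ -199.76 + 131.96*I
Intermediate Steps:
A(t, D) = -t/3 - D**2/3 (A(t, D) = -(D*D + t)/3 = -(D**2 + t)/3 = -(t + D**2)/3 = -t/3 - D**2/3)
N(w, n) = w + 3*n**(3/2) (N(w, n) = (3*sqrt(n))*n + w = 3*n**(3/2) + w = w + 3*n**(3/2))
(-55 + 34)*sqrt(49 + N(2, A(-1, 6))) = (-55 + 34)*sqrt(49 + (2 + 3*(-1/3*(-1) - 1/3*6**2)**(3/2))) = -21*sqrt(49 + (2 + 3*(1/3 - 1/3*36)**(3/2))) = -21*sqrt(49 + (2 + 3*(1/3 - 12)**(3/2))) = -21*sqrt(49 + (2 + 3*(-35/3)**(3/2))) = -21*sqrt(49 + (2 + 3*(-35*I*sqrt(105)/9))) = -21*sqrt(49 + (2 - 35*I*sqrt(105)/3)) = -21*sqrt(51 - 35*I*sqrt(105)/3)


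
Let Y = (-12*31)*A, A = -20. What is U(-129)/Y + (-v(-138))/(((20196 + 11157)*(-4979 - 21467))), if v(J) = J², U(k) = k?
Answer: -5934452119/342720061040 ≈ -0.017316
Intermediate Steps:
Y = 7440 (Y = -12*31*(-20) = -372*(-20) = 7440)
U(-129)/Y + (-v(-138))/(((20196 + 11157)*(-4979 - 21467))) = -129/7440 + (-1*(-138)²)/(((20196 + 11157)*(-4979 - 21467))) = -129*1/7440 + (-1*19044)/((31353*(-26446))) = -43/2480 - 19044/(-829161438) = -43/2480 - 19044*(-1/829161438) = -43/2480 + 3174/138193573 = -5934452119/342720061040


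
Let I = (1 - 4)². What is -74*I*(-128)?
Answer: 85248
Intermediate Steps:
I = 9 (I = (-3)² = 9)
-74*I*(-128) = -74*9*(-128) = -666*(-128) = 85248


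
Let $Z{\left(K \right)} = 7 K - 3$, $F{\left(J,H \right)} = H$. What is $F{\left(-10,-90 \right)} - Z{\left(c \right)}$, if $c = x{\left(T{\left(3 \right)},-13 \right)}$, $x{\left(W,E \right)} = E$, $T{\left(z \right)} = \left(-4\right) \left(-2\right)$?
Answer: $4$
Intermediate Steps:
$T{\left(z \right)} = 8$
$c = -13$
$Z{\left(K \right)} = -3 + 7 K$
$F{\left(-10,-90 \right)} - Z{\left(c \right)} = -90 - \left(-3 + 7 \left(-13\right)\right) = -90 - \left(-3 - 91\right) = -90 - -94 = -90 + 94 = 4$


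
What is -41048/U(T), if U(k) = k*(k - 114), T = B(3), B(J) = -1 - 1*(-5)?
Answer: 5131/55 ≈ 93.291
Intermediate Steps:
B(J) = 4 (B(J) = -1 + 5 = 4)
T = 4
U(k) = k*(-114 + k)
-41048/U(T) = -41048*1/(4*(-114 + 4)) = -41048/(4*(-110)) = -41048/(-440) = -41048*(-1/440) = 5131/55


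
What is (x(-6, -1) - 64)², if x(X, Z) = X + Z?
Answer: 5041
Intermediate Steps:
(x(-6, -1) - 64)² = ((-6 - 1) - 64)² = (-7 - 64)² = (-71)² = 5041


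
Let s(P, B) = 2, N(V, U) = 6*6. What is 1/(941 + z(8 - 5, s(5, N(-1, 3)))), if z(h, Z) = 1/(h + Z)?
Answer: 5/4706 ≈ 0.0010625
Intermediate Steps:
N(V, U) = 36
z(h, Z) = 1/(Z + h)
1/(941 + z(8 - 5, s(5, N(-1, 3)))) = 1/(941 + 1/(2 + (8 - 5))) = 1/(941 + 1/(2 + 3)) = 1/(941 + 1/5) = 1/(941 + ⅕) = 1/(4706/5) = 5/4706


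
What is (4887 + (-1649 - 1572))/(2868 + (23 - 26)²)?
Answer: 238/411 ≈ 0.57908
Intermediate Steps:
(4887 + (-1649 - 1572))/(2868 + (23 - 26)²) = (4887 - 3221)/(2868 + (-3)²) = 1666/(2868 + 9) = 1666/2877 = 1666*(1/2877) = 238/411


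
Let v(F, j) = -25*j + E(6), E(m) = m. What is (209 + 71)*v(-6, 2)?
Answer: -12320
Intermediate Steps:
v(F, j) = 6 - 25*j (v(F, j) = -25*j + 6 = 6 - 25*j)
(209 + 71)*v(-6, 2) = (209 + 71)*(6 - 25*2) = 280*(6 - 50) = 280*(-44) = -12320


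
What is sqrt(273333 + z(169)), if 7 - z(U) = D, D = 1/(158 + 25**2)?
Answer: sqrt(18620194053)/261 ≈ 522.82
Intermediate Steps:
D = 1/783 (D = 1/(158 + 625) = 1/783 ≈ 0.0012771)
z(U) = 5480/783 (z(U) = 7 - 1*1/783 = 7 - 1/783 = 5480/783)
sqrt(273333 + z(169)) = sqrt(273333 + 5480/783) = sqrt(214025219/783) = sqrt(18620194053)/261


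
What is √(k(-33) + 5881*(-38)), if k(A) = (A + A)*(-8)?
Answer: 35*I*√182 ≈ 472.18*I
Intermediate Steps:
k(A) = -16*A (k(A) = (2*A)*(-8) = -16*A)
√(k(-33) + 5881*(-38)) = √(-16*(-33) + 5881*(-38)) = √(528 - 223478) = √(-222950) = 35*I*√182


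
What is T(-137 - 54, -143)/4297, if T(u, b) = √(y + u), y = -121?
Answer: 2*I*√78/4297 ≈ 0.0041107*I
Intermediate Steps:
T(u, b) = √(-121 + u)
T(-137 - 54, -143)/4297 = √(-121 + (-137 - 54))/4297 = √(-121 - 191)*(1/4297) = √(-312)*(1/4297) = (2*I*√78)*(1/4297) = 2*I*√78/4297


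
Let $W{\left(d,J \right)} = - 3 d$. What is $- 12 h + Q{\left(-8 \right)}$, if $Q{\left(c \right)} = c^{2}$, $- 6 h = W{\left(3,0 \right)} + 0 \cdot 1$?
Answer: $46$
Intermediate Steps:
$h = \frac{3}{2}$ ($h = - \frac{\left(-3\right) 3 + 0 \cdot 1}{6} = - \frac{-9 + 0}{6} = \left(- \frac{1}{6}\right) \left(-9\right) = \frac{3}{2} \approx 1.5$)
$- 12 h + Q{\left(-8 \right)} = \left(-12\right) \frac{3}{2} + \left(-8\right)^{2} = -18 + 64 = 46$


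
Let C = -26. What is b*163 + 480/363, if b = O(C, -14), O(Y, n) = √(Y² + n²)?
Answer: 160/121 + 326*√218 ≈ 4814.7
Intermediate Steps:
b = 2*√218 (b = √((-26)² + (-14)²) = √(676 + 196) = √872 = 2*√218 ≈ 29.530)
b*163 + 480/363 = (2*√218)*163 + 480/363 = 326*√218 + 480*(1/363) = 326*√218 + 160/121 = 160/121 + 326*√218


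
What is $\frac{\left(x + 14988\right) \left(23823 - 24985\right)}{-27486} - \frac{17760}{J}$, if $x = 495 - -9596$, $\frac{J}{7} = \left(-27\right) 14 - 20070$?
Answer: $\frac{7242584288}{6830271} \approx 1060.4$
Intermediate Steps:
$J = -143136$ ($J = 7 \left(\left(-27\right) 14 - 20070\right) = 7 \left(-378 - 20070\right) = 7 \left(-20448\right) = -143136$)
$x = 10091$ ($x = 495 + 9596 = 10091$)
$\frac{\left(x + 14988\right) \left(23823 - 24985\right)}{-27486} - \frac{17760}{J} = \frac{\left(10091 + 14988\right) \left(23823 - 24985\right)}{-27486} - \frac{17760}{-143136} = 25079 \left(-1162\right) \left(- \frac{1}{27486}\right) - - \frac{185}{1491} = \left(-29141798\right) \left(- \frac{1}{27486}\right) + \frac{185}{1491} = \frac{14570899}{13743} + \frac{185}{1491} = \frac{7242584288}{6830271}$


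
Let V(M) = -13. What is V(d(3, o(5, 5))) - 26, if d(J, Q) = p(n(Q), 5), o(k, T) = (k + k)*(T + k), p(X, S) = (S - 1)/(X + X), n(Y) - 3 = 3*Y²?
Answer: -39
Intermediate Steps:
n(Y) = 3 + 3*Y²
p(X, S) = (-1 + S)/(2*X) (p(X, S) = (-1 + S)/((2*X)) = (-1 + S)*(1/(2*X)) = (-1 + S)/(2*X))
o(k, T) = 2*k*(T + k) (o(k, T) = (2*k)*(T + k) = 2*k*(T + k))
d(J, Q) = 2/(3 + 3*Q²) (d(J, Q) = (-1 + 5)/(2*(3 + 3*Q²)) = (½)*4/(3 + 3*Q²) = 2/(3 + 3*Q²))
V(d(3, o(5, 5))) - 26 = -13 - 26 = -39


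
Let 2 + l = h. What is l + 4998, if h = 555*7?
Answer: 8881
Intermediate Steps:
h = 3885
l = 3883 (l = -2 + 3885 = 3883)
l + 4998 = 3883 + 4998 = 8881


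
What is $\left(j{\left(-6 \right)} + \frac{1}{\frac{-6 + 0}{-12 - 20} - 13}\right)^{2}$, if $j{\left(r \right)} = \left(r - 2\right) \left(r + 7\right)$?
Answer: $\frac{2742336}{42025} \approx 65.255$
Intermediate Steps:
$j{\left(r \right)} = \left(-2 + r\right) \left(7 + r\right)$
$\left(j{\left(-6 \right)} + \frac{1}{\frac{-6 + 0}{-12 - 20} - 13}\right)^{2} = \left(\left(-14 + \left(-6\right)^{2} + 5 \left(-6\right)\right) + \frac{1}{\frac{-6 + 0}{-12 - 20} - 13}\right)^{2} = \left(\left(-14 + 36 - 30\right) + \frac{1}{- \frac{6}{-32} - 13}\right)^{2} = \left(-8 + \frac{1}{\left(-6\right) \left(- \frac{1}{32}\right) - 13}\right)^{2} = \left(-8 + \frac{1}{\frac{3}{16} - 13}\right)^{2} = \left(-8 + \frac{1}{- \frac{205}{16}}\right)^{2} = \left(-8 - \frac{16}{205}\right)^{2} = \left(- \frac{1656}{205}\right)^{2} = \frac{2742336}{42025}$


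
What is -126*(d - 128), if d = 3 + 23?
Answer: 12852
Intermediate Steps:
d = 26
-126*(d - 128) = -126*(26 - 128) = -126*(-102) = 12852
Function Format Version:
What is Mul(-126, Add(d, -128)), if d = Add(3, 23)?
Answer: 12852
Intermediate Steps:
d = 26
Mul(-126, Add(d, -128)) = Mul(-126, Add(26, -128)) = Mul(-126, -102) = 12852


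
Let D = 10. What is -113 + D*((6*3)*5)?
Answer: 787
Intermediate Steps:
-113 + D*((6*3)*5) = -113 + 10*((6*3)*5) = -113 + 10*(18*5) = -113 + 10*90 = -113 + 900 = 787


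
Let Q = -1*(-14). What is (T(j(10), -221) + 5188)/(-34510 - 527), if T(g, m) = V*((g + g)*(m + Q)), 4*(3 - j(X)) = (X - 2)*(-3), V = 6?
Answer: 17168/35037 ≈ 0.49000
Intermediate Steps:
Q = 14
j(X) = 3/2 + 3*X/4 (j(X) = 3 - (X - 2)*(-3)/4 = 3 - (-2 + X)*(-3)/4 = 3 - (6 - 3*X)/4 = 3 + (-3/2 + 3*X/4) = 3/2 + 3*X/4)
T(g, m) = 12*g*(14 + m) (T(g, m) = 6*((g + g)*(m + 14)) = 6*((2*g)*(14 + m)) = 6*(2*g*(14 + m)) = 12*g*(14 + m))
(T(j(10), -221) + 5188)/(-34510 - 527) = (12*(3/2 + (3/4)*10)*(14 - 221) + 5188)/(-34510 - 527) = (12*(3/2 + 15/2)*(-207) + 5188)/(-35037) = (12*9*(-207) + 5188)*(-1/35037) = (-22356 + 5188)*(-1/35037) = -17168*(-1/35037) = 17168/35037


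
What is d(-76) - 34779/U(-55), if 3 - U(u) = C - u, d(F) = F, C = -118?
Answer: -13265/22 ≈ -602.95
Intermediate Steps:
U(u) = 121 + u (U(u) = 3 - (-118 - u) = 3 + (118 + u) = 121 + u)
d(-76) - 34779/U(-55) = -76 - 34779/(121 - 55) = -76 - 34779/66 = -76 - 1*11593/22 = -76 - 11593/22 = -13265/22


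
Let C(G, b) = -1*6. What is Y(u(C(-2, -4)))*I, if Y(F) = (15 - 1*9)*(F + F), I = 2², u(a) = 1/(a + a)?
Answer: -4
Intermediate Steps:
C(G, b) = -6
u(a) = 1/(2*a)
I = 4
Y(F) = 12*F (Y(F) = (15 - 9)*(2*F) = 6*(2*F) = 12*F)
Y(u(C(-2, -4)))*I = (12*((½)/(-6)))*4 = (12*((½)*(-⅙)))*4 = (12*(-1/12))*4 = -1*4 = -4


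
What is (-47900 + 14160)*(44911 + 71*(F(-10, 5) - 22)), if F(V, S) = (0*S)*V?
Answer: -1462595260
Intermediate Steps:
F(V, S) = 0 (F(V, S) = 0*V = 0)
(-47900 + 14160)*(44911 + 71*(F(-10, 5) - 22)) = (-47900 + 14160)*(44911 + 71*(0 - 22)) = -33740*(44911 + 71*(-22)) = -33740*(44911 - 1562) = -33740*43349 = -1462595260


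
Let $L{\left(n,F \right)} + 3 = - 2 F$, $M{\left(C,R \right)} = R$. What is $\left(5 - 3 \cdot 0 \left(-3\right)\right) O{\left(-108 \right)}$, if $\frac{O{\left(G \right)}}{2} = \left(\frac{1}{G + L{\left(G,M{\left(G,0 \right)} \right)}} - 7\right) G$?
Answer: $\frac{280080}{37} \approx 7569.7$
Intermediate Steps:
$L{\left(n,F \right)} = -3 - 2 F$
$O{\left(G \right)} = 2 G \left(-7 + \frac{1}{-3 + G}\right)$ ($O{\left(G \right)} = 2 \left(\frac{1}{G - 3} - 7\right) G = 2 \left(\frac{1}{-3 + G} - 7\right) G = 2 \left(-7 + \frac{1}{-3 + G}\right) G = 2 G \left(-7 + \frac{1}{-3 + G}\right)$)
$\left(5 - 3 \cdot 0 \left(-3\right)\right) O{\left(-108 \right)} = \left(5 - 3 \cdot 0 \left(-3\right)\right) 2 \left(-108\right) \frac{1}{-3 - 108} \left(22 - -756\right) = \left(5 - 0 \left(-3\right)\right) 2 \left(-108\right) \frac{1}{-111} \left(22 + 756\right) = \left(5 - 0\right) 2 \left(-108\right) \left(- \frac{1}{111}\right) 778 = \left(5 + 0\right) \frac{56016}{37} = 5 \cdot \frac{56016}{37} = \frac{280080}{37}$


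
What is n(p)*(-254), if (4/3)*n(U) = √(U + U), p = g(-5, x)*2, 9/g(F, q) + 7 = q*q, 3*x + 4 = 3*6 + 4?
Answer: -1143*√29/29 ≈ -212.25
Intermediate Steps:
x = 6 (x = -4/3 + (3*6 + 4)/3 = -4/3 + (18 + 4)/3 = -4/3 + (⅓)*22 = -4/3 + 22/3 = 6)
g(F, q) = 9/(-7 + q²) (g(F, q) = 9/(-7 + q*q) = 9/(-7 + q²))
p = 18/29 (p = (9/(-7 + 6²))*2 = (9/(-7 + 36))*2 = (9/29)*2 = 18/29 ≈ 0.62069)
n(U) = 3*√2*√U/4 (n(U) = 3*√(U + U)/4 = 3*√(2*U)/4 = 3*(√2*√U)/4 = 3*√2*√U/4)
n(p)*(-254) = (3*√2*√(18/29)/4)*(-254) = (3*√2*(3*√58/29)/4)*(-254) = (9*√29/58)*(-254) = -1143*√29/29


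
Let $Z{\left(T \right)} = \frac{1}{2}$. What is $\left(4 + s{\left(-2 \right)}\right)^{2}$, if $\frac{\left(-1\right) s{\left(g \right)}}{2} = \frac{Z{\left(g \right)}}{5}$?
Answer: $\frac{361}{25} \approx 14.44$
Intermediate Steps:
$Z{\left(T \right)} = \frac{1}{2}$
$s{\left(g \right)} = - \frac{1}{5}$ ($s{\left(g \right)} = - 2 \frac{1}{2 \cdot 5} = - 2 \cdot \frac{1}{2} \cdot \frac{1}{5} = \left(-2\right) \frac{1}{10} = - \frac{1}{5}$)
$\left(4 + s{\left(-2 \right)}\right)^{2} = \left(4 - \frac{1}{5}\right)^{2} = \left(\frac{19}{5}\right)^{2} = \frac{361}{25}$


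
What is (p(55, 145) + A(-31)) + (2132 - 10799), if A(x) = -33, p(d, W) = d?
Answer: -8645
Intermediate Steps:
(p(55, 145) + A(-31)) + (2132 - 10799) = (55 - 33) + (2132 - 10799) = 22 - 8667 = -8645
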